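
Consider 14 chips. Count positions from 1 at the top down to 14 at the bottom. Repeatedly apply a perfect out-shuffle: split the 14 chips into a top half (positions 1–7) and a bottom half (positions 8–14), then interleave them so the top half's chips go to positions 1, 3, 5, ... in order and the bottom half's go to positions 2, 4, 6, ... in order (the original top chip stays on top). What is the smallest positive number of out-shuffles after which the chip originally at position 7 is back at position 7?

Follow position 7 under repeated out-shuffles:
7 → 13 → 12 → 10 → 6 → 11 → 8 → 2 → 3 → 5 → 9 → 4 → 7
It first returns after 12 out-shuffles.

12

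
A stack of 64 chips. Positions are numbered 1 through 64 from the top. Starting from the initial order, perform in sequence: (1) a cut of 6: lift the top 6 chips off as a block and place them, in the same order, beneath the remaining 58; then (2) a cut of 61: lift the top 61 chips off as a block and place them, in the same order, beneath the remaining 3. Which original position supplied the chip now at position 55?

Undo the operations in reverse order, starting from position 55:
  undo op 2 (cut 61): 55 ← 52
  undo op 1 (cut 6): 52 ← 58
So the chip at position 55 came from original position 58.

58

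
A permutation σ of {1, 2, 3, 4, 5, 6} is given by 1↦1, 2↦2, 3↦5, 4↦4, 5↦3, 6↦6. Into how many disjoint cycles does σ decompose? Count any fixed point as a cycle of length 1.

Cycle decomposition: (1) (2) (3 5) (4) (6).
5 cycles.

5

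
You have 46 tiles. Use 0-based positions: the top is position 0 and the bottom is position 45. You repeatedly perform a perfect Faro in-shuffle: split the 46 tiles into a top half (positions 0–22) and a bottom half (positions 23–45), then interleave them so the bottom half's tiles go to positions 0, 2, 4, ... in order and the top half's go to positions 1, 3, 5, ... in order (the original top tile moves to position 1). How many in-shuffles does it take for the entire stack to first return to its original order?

23

The in-shuffle permutes the 46 positions with cycle lengths [23, 23].
Every tile is home exactly when every cycle has completed a whole number of laps, i.e. after lcm(23) = 23 in-shuffles.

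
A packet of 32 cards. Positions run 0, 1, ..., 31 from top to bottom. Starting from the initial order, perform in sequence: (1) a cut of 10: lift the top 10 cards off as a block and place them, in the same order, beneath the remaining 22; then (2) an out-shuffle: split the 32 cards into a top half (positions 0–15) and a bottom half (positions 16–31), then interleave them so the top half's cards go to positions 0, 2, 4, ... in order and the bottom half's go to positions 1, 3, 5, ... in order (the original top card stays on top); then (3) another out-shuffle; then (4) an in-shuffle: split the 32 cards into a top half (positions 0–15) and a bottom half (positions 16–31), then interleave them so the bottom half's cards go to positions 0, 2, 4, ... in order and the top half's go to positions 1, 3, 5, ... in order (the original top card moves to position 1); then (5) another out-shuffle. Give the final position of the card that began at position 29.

27

Track the card from position 29 forward through each operation:
  after op 1 (cut 10): 29 → 19
  after op 2 (out-shuffle): 19 → 7
  after op 3 (out-shuffle): 7 → 14
  after op 4 (in-shuffle): 14 → 29
  after op 5 (out-shuffle): 29 → 27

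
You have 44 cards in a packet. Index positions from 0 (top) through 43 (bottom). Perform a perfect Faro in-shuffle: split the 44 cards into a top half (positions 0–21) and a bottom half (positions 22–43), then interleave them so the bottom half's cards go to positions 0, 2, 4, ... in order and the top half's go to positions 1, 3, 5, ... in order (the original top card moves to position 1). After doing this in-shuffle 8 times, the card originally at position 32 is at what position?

Track the card's position through each in-shuffle:
32 → 20 → 41 → 38 → 32 → 20 → 41 → 38 → 32

32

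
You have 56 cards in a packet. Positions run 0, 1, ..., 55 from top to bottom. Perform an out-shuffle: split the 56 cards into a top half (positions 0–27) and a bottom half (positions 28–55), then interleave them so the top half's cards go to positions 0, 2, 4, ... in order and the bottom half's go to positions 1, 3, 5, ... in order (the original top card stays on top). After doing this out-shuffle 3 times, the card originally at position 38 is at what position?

Track the card's position through each out-shuffle:
38 → 21 → 42 → 29

29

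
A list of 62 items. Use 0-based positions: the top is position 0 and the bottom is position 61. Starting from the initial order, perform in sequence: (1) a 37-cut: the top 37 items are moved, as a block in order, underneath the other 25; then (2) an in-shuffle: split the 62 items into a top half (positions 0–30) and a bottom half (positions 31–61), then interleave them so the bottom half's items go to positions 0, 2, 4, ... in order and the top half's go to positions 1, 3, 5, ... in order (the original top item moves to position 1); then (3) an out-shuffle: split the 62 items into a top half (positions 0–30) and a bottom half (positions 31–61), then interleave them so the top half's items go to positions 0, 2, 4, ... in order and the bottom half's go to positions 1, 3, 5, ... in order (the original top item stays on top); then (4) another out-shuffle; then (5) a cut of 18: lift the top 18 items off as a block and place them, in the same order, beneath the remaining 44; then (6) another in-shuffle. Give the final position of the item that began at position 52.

30

Track the item from position 52 forward through each operation:
  after op 1 (cut 37): 52 → 15
  after op 2 (in-shuffle): 15 → 31
  after op 3 (out-shuffle): 31 → 1
  after op 4 (out-shuffle): 1 → 2
  after op 5 (cut 18): 2 → 46
  after op 6 (in-shuffle): 46 → 30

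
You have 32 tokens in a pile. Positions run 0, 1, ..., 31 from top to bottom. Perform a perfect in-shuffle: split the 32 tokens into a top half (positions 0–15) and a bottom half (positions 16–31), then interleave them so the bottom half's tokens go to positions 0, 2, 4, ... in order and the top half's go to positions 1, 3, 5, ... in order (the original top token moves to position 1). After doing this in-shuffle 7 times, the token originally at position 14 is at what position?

Track the token's position through each in-shuffle:
14 → 29 → 26 → 20 → 8 → 17 → 2 → 5

5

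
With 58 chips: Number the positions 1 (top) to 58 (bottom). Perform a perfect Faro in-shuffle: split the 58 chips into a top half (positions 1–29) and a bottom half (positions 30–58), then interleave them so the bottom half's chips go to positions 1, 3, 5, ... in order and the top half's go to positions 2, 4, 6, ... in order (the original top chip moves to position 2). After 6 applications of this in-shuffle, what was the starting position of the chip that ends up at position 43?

44

Work backwards from position 43, undoing one in-shuffle at a time:
43 ← 51 ← 55 ← 57 ← 58 ← 29 ← 44
So the chip now at position 43 started at position 44.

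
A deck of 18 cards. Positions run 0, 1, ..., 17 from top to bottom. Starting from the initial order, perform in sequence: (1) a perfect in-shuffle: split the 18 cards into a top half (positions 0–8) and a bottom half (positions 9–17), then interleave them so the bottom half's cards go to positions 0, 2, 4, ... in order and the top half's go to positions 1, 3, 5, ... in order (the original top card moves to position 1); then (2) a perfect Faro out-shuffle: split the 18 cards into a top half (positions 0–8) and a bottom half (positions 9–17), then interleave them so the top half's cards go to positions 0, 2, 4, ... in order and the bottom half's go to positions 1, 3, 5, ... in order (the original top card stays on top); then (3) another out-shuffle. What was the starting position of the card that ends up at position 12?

Undo the operations in reverse order, starting from position 12:
  undo op 3 (out-shuffle, from top half): 12 ← 6
  undo op 2 (out-shuffle, from top half): 6 ← 3
  undo op 1 (in-shuffle, from top half): 3 ← 1
So the card at position 12 came from original position 1.

1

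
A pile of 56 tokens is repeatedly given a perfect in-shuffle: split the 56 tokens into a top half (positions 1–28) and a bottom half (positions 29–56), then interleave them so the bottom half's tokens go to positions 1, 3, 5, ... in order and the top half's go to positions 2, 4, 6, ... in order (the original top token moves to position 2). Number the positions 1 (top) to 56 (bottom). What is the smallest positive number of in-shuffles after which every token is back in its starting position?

The in-shuffle permutes the 56 positions with cycle lengths [2, 18, 18, 18].
Every token is home exactly when every cycle has completed a whole number of laps, i.e. after lcm(2, 18) = 18 in-shuffles.

18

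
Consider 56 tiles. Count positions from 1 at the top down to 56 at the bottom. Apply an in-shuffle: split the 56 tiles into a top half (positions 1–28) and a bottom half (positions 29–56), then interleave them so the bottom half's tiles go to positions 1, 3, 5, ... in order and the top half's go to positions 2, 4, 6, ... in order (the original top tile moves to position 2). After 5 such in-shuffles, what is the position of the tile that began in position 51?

36

Track the tile's position through each in-shuffle:
51 → 45 → 33 → 9 → 18 → 36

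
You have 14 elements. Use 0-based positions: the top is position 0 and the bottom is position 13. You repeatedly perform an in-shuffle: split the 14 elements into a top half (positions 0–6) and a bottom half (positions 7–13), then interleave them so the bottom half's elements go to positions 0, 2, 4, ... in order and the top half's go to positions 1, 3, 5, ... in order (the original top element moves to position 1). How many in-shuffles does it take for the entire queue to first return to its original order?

The in-shuffle permutes the 14 positions with cycle lengths [2, 4, 4, 4].
Every element is home exactly when every cycle has completed a whole number of laps, i.e. after lcm(2, 4) = 4 in-shuffles.

4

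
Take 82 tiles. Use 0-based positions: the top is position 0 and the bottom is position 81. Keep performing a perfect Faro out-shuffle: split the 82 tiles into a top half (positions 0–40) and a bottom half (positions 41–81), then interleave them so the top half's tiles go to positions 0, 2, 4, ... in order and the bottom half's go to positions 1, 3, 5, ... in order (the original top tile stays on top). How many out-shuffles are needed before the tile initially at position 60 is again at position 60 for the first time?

18

Follow position 60 under repeated out-shuffles:
60 → 39 → 78 → 75 → 69 → 57 → 33 → 66 → 51 → 21 → 42 → 3 → 6 → 12 → 24 → 48 → 15 → 30 → 60
It first returns after 18 out-shuffles.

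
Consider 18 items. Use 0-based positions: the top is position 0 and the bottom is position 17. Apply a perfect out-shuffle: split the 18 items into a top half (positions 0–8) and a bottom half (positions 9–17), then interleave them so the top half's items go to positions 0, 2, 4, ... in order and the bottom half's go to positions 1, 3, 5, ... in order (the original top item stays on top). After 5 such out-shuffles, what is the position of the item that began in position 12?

Track the item's position through each out-shuffle:
12 → 7 → 14 → 11 → 5 → 10

10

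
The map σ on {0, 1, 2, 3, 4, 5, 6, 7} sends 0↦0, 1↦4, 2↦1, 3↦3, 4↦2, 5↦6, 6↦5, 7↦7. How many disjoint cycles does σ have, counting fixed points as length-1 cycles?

Cycle decomposition: (0) (1 4 2) (3) (5 6) (7).
5 cycles.

5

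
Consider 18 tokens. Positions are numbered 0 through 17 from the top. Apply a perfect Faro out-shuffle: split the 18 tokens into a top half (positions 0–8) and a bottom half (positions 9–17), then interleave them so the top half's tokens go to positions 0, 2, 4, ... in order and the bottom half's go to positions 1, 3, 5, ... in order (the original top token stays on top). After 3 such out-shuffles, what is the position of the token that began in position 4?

15

Track the token's position through each out-shuffle:
4 → 8 → 16 → 15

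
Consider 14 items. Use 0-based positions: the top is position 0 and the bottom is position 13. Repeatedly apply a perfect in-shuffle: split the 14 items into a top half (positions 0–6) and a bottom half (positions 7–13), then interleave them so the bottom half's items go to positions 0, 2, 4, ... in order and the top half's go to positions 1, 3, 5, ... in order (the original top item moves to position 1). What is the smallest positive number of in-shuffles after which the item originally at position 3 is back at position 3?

Follow position 3 under repeated in-shuffles:
3 → 7 → 0 → 1 → 3
It first returns after 4 in-shuffles.

4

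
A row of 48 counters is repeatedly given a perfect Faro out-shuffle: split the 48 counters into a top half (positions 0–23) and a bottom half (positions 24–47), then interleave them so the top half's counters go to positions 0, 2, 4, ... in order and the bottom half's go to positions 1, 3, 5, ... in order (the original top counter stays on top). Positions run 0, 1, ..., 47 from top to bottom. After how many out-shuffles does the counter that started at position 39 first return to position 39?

23

Follow position 39 under repeated out-shuffles:
39 → 31 → 15 → 30 → 13 → 26 → 5 → 10 → ... → 39 (length 23)
It first returns after 23 out-shuffles.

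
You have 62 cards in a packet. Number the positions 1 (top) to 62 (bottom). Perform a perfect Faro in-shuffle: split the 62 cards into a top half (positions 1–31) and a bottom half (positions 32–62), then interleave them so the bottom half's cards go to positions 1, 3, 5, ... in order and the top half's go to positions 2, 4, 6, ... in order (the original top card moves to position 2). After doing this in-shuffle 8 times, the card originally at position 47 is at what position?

Track the card's position through each in-shuffle:
47 → 31 → 62 → 61 → 59 → 55 → 47 → 31 → 62

62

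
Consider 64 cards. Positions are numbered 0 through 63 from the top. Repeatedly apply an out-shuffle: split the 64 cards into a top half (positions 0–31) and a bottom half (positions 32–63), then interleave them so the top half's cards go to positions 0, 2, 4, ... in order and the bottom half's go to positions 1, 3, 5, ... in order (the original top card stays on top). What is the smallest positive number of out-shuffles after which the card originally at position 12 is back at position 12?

6

Follow position 12 under repeated out-shuffles:
12 → 24 → 48 → 33 → 3 → 6 → 12
It first returns after 6 out-shuffles.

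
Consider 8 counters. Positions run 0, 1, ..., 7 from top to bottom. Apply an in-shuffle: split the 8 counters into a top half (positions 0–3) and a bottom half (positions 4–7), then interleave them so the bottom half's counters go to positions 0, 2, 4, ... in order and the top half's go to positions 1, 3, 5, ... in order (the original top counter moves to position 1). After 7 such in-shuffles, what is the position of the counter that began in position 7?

Track the counter's position through each in-shuffle:
7 → 6 → 4 → 0 → 1 → 3 → 7 → 6

6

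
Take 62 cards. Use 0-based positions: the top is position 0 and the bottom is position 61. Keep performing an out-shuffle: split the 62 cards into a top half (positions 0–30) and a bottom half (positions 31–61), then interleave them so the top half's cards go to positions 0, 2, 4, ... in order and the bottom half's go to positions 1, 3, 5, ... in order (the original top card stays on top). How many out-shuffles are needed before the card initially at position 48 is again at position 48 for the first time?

Follow position 48 under repeated out-shuffles:
48 → 35 → 9 → 18 → 36 → 11 → 22 → 44 → ... → 48 (length 60)
It first returns after 60 out-shuffles.

60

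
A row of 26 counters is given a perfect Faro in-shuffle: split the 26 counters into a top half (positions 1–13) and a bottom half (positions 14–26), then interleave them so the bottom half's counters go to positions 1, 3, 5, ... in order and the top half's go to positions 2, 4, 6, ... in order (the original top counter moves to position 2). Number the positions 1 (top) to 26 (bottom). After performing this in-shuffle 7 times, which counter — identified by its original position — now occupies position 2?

19

Work backwards from position 2, undoing one in-shuffle at a time:
2 ← 1 ← 14 ← 7 ← 17 ← 22 ← 11 ← 19
So the counter now at position 2 started at position 19.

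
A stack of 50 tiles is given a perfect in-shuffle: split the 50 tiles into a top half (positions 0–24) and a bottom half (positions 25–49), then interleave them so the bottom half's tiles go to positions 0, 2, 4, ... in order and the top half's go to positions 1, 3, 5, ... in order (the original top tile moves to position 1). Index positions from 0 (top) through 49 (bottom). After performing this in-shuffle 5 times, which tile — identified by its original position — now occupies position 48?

Work backwards from position 48, undoing one in-shuffle at a time:
48 ← 49 ← 24 ← 37 ← 18 ← 34
So the tile now at position 48 started at position 34.

34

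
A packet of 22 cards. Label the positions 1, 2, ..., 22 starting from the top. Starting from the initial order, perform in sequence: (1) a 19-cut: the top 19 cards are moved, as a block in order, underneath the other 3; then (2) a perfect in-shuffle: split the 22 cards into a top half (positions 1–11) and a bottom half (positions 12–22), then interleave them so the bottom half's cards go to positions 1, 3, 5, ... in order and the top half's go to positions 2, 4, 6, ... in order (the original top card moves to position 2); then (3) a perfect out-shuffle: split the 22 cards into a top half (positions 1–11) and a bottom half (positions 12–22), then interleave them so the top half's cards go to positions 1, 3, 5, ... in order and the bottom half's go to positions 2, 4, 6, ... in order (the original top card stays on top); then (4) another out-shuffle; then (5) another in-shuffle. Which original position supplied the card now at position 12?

Undo the operations in reverse order, starting from position 12:
  undo op 5 (in-shuffle, from top half): 12 ← 6
  undo op 4 (out-shuffle, from bottom half): 6 ← 14
  undo op 3 (out-shuffle, from bottom half): 14 ← 18
  undo op 2 (in-shuffle, from top half): 18 ← 9
  undo op 1 (cut 19): 9 ← 6
So the card at position 12 came from original position 6.

6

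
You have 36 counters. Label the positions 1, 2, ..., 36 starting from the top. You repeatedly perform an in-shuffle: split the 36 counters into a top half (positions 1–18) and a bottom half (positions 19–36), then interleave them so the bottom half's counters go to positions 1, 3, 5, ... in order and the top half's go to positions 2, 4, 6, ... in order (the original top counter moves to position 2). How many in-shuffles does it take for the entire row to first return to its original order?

The in-shuffle permutes the 36 positions with cycle lengths [36].
Every counter is home exactly when every cycle has completed a whole number of laps, i.e. after lcm(36) = 36 in-shuffles.

36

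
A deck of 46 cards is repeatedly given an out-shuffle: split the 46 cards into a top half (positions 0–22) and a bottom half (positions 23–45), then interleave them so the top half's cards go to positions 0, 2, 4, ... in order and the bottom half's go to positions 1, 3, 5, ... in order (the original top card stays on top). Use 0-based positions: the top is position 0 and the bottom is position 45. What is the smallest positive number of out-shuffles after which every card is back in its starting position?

12

The out-shuffle permutes the 46 positions with cycle lengths [1, 1, 2, 4, 4, 4, 6, 12, 12].
Every card is home exactly when every cycle has completed a whole number of laps, i.e. after lcm(1, 2, 4, 6, 12) = 12 out-shuffles.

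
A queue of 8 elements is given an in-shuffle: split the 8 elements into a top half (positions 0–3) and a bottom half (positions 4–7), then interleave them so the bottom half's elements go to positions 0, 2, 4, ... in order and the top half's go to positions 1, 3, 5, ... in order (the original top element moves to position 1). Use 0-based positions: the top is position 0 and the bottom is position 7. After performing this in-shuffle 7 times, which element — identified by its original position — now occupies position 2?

5

Work backwards from position 2, undoing one in-shuffle at a time:
2 ← 5 ← 2 ← 5 ← 2 ← 5 ← 2 ← 5
So the element now at position 2 started at position 5.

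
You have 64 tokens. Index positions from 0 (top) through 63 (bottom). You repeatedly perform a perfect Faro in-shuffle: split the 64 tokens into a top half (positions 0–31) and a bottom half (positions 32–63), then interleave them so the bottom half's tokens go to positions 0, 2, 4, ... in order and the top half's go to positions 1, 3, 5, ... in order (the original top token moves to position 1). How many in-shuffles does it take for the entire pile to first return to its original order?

The in-shuffle permutes the 64 positions with cycle lengths [4, 12, 12, 12, 12, 12].
Every token is home exactly when every cycle has completed a whole number of laps, i.e. after lcm(4, 12) = 12 in-shuffles.

12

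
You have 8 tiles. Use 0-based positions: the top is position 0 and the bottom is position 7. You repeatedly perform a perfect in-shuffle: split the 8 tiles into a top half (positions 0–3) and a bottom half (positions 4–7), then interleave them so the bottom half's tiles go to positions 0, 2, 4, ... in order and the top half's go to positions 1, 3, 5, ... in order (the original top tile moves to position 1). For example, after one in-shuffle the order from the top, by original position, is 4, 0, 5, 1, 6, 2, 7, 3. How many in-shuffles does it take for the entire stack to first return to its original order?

The in-shuffle permutes the 8 positions with cycle lengths [2, 6].
Every tile is home exactly when every cycle has completed a whole number of laps, i.e. after lcm(2, 6) = 6 in-shuffles.

6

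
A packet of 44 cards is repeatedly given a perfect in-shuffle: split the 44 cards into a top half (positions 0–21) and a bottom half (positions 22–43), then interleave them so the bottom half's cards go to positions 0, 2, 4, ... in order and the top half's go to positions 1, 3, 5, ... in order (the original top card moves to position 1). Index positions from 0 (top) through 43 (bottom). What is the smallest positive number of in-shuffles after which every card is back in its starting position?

12

The in-shuffle permutes the 44 positions with cycle lengths [2, 4, 4, 4, 6, 12, 12].
Every card is home exactly when every cycle has completed a whole number of laps, i.e. after lcm(2, 4, 6, 12) = 12 in-shuffles.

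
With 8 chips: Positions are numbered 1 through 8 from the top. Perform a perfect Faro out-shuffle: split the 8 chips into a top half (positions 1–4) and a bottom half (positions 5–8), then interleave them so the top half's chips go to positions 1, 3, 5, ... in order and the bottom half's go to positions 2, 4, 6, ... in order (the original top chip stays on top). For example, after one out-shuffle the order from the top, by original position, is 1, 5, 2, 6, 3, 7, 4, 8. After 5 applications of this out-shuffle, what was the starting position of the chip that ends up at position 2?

3

Work backwards from position 2, undoing one out-shuffle at a time:
2 ← 5 ← 3 ← 2 ← 5 ← 3
So the chip now at position 2 started at position 3.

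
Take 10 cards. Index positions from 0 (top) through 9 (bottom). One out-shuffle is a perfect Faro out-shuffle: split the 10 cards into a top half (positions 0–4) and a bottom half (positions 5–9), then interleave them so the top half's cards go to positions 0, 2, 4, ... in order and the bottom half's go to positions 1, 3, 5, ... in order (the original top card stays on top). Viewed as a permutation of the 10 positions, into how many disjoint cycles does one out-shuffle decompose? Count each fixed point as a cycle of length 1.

Trace each unvisited position around until it returns:
(0) (1 2 4 8 7 5) (3 6) (9)
4 cycles in total.

4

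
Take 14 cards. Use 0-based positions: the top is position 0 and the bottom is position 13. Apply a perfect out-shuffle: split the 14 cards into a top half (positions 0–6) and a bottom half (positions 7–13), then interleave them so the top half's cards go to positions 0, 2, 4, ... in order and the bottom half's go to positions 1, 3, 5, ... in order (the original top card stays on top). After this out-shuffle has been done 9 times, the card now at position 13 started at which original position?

Work backwards from position 13, undoing one out-shuffle at a time:
13 ← 13 ← 13 ← 13 ← 13 ← 13 ← 13 ← 13 ← 13 ← 13
So the card now at position 13 started at position 13.

13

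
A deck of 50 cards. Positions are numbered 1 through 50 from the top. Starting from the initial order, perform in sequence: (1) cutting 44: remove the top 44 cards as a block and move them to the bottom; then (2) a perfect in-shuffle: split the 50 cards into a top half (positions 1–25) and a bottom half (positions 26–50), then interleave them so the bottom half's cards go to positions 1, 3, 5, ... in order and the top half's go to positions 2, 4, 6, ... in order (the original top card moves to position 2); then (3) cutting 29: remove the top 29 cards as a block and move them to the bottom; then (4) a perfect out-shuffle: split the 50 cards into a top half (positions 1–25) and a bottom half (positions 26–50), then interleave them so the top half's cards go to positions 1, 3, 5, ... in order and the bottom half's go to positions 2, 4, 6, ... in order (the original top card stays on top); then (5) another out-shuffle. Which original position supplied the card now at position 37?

Undo the operations in reverse order, starting from position 37:
  undo op 5 (out-shuffle, from top half): 37 ← 19
  undo op 4 (out-shuffle, from top half): 19 ← 10
  undo op 3 (cut 29): 10 ← 39
  undo op 2 (in-shuffle, from bottom half): 39 ← 45
  undo op 1 (cut 44): 45 ← 39
So the card at position 37 came from original position 39.

39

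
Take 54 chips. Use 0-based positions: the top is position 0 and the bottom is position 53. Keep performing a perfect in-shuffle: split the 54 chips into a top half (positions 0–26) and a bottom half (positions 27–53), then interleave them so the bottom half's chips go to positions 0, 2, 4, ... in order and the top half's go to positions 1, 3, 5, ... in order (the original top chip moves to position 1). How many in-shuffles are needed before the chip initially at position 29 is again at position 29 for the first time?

10

Follow position 29 under repeated in-shuffles:
29 → 4 → 9 → 19 → 39 → 24 → 49 → 44 → 34 → 14 → 29
It first returns after 10 in-shuffles.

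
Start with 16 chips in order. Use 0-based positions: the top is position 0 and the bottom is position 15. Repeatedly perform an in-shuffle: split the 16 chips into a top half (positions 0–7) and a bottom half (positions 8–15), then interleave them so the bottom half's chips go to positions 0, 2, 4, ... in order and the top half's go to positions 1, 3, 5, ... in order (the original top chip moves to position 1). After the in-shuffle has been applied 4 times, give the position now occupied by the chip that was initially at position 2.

Track the chip's position through each in-shuffle:
2 → 5 → 11 → 6 → 13

13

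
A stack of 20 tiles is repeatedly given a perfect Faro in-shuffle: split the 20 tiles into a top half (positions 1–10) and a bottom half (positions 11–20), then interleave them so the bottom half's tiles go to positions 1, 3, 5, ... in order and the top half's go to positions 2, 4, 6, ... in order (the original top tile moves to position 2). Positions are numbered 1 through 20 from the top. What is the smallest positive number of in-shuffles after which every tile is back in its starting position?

The in-shuffle permutes the 20 positions with cycle lengths [2, 3, 3, 6, 6].
Every tile is home exactly when every cycle has completed a whole number of laps, i.e. after lcm(2, 3, 6) = 6 in-shuffles.

6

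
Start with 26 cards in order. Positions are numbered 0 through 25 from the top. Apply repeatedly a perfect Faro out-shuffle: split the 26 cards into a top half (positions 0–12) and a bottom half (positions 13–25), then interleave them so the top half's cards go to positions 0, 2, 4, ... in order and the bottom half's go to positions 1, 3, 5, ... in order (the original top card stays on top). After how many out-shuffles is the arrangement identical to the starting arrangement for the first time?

The out-shuffle permutes the 26 positions with cycle lengths [1, 1, 4, 20].
Every card is home exactly when every cycle has completed a whole number of laps, i.e. after lcm(1, 4, 20) = 20 out-shuffles.

20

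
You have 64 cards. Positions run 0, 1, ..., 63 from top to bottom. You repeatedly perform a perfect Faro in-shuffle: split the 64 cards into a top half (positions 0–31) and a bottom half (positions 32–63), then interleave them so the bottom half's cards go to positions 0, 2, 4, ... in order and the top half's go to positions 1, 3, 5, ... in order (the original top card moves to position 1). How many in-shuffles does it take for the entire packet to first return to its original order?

The in-shuffle permutes the 64 positions with cycle lengths [4, 12, 12, 12, 12, 12].
Every card is home exactly when every cycle has completed a whole number of laps, i.e. after lcm(4, 12) = 12 in-shuffles.

12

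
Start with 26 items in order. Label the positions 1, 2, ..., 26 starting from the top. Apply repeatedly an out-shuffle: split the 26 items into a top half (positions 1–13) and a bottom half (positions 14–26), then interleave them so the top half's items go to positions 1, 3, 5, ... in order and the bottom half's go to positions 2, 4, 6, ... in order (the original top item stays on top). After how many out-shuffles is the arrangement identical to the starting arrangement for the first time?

The out-shuffle permutes the 26 positions with cycle lengths [1, 1, 4, 20].
Every item is home exactly when every cycle has completed a whole number of laps, i.e. after lcm(1, 4, 20) = 20 out-shuffles.

20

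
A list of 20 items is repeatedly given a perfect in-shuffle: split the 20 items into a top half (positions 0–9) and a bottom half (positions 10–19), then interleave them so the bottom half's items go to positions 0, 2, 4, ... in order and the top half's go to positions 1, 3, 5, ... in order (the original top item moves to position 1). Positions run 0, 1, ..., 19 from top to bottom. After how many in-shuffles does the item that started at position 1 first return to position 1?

Follow position 1 under repeated in-shuffles:
1 → 3 → 7 → 15 → 10 → 0 → 1
It first returns after 6 in-shuffles.

6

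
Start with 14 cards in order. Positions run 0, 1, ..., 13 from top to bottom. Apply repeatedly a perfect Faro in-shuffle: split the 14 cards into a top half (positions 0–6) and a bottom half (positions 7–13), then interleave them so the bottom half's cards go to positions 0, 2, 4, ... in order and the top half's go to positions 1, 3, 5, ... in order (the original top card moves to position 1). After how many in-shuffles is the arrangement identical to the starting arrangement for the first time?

4

The in-shuffle permutes the 14 positions with cycle lengths [2, 4, 4, 4].
Every card is home exactly when every cycle has completed a whole number of laps, i.e. after lcm(2, 4) = 4 in-shuffles.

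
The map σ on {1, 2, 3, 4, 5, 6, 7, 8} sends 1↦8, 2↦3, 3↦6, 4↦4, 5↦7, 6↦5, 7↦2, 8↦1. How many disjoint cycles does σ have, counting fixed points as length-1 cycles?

Cycle decomposition: (1 8) (2 3 6 5 7) (4).
3 cycles.

3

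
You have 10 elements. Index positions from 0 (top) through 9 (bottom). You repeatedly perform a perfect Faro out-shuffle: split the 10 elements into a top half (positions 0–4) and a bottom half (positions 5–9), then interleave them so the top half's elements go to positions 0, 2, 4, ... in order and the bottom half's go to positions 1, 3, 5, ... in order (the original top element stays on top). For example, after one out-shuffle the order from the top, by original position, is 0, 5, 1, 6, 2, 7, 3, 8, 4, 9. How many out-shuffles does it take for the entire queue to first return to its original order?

6

The out-shuffle permutes the 10 positions with cycle lengths [1, 1, 2, 6].
Every element is home exactly when every cycle has completed a whole number of laps, i.e. after lcm(1, 2, 6) = 6 out-shuffles.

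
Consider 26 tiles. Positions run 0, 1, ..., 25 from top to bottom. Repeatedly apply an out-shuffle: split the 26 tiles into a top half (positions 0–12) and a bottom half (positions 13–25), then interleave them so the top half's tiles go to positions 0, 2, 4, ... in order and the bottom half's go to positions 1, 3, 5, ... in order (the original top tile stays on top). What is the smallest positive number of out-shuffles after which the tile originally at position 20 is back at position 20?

Follow position 20 under repeated out-shuffles:
20 → 15 → 5 → 10 → 20
It first returns after 4 out-shuffles.

4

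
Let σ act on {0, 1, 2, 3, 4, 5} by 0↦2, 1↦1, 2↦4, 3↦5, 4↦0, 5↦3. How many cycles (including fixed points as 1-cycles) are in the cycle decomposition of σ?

Cycle decomposition: (0 2 4) (1) (3 5).
3 cycles.

3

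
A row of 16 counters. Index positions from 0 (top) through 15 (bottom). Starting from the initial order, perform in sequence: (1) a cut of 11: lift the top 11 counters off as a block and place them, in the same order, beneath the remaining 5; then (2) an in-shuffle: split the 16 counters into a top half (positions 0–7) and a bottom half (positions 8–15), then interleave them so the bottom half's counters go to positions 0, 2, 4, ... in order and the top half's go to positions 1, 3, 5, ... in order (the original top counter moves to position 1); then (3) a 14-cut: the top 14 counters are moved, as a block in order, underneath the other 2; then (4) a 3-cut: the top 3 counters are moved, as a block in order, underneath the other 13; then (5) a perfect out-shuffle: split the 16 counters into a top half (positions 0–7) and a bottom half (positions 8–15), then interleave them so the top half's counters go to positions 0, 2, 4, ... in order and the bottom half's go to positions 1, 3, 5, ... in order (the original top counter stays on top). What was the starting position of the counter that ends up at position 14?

7

Undo the operations in reverse order, starting from position 14:
  undo op 5 (out-shuffle, from top half): 14 ← 7
  undo op 4 (cut 3): 7 ← 10
  undo op 3 (cut 14): 10 ← 8
  undo op 2 (in-shuffle, from bottom half): 8 ← 12
  undo op 1 (cut 11): 12 ← 7
So the counter at position 14 came from original position 7.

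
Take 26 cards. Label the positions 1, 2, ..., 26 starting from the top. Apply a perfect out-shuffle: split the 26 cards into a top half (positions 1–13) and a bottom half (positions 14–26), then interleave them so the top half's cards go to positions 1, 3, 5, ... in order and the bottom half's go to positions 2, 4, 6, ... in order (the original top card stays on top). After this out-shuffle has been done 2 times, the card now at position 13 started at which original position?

Work backwards from position 13, undoing one out-shuffle at a time:
13 ← 7 ← 4
So the card now at position 13 started at position 4.

4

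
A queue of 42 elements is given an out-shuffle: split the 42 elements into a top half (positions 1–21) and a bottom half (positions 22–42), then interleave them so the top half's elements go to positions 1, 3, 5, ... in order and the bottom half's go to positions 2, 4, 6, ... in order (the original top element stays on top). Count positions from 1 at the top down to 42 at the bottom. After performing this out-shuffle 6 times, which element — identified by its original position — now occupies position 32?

38

Work backwards from position 32, undoing one out-shuffle at a time:
32 ← 37 ← 19 ← 10 ← 26 ← 34 ← 38
So the element now at position 32 started at position 38.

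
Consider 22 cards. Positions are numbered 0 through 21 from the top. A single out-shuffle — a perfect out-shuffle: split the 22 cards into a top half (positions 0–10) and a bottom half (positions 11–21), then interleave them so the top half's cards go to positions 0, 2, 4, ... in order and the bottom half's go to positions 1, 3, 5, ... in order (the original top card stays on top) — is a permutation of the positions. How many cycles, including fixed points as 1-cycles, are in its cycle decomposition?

Trace each unvisited position around until it returns:
(0) (1 2 4 8 16 11) (3 6 12) (5 10 20 19 17 13) (7 14) (9 18 15) (21)
7 cycles in total.

7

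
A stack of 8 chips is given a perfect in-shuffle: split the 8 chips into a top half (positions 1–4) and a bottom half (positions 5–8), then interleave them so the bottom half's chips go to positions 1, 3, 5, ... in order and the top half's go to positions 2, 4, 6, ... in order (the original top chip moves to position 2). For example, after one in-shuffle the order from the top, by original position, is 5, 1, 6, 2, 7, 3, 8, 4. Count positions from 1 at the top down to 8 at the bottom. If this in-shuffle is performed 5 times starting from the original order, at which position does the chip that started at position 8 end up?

Track the chip's position through each in-shuffle:
8 → 7 → 5 → 1 → 2 → 4

4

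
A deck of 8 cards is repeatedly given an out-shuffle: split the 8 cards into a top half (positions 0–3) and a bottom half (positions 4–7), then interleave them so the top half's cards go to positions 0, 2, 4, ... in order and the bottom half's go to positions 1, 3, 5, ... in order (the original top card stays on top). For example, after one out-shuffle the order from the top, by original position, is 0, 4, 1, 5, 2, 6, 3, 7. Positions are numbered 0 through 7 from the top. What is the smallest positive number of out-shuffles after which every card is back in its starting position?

3

The out-shuffle permutes the 8 positions with cycle lengths [1, 1, 3, 3].
Every card is home exactly when every cycle has completed a whole number of laps, i.e. after lcm(1, 3) = 3 out-shuffles.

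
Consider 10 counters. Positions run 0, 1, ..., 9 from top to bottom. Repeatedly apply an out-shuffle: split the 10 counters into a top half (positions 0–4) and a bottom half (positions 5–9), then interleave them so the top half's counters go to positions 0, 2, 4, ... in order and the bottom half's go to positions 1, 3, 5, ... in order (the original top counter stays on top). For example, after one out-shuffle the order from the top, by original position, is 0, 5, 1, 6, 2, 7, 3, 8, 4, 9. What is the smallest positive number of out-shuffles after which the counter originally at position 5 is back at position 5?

Follow position 5 under repeated out-shuffles:
5 → 1 → 2 → 4 → 8 → 7 → 5
It first returns after 6 out-shuffles.

6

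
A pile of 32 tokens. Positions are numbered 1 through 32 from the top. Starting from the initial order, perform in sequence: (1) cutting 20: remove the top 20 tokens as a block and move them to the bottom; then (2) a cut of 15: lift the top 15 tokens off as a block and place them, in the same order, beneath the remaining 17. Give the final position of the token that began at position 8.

5

Track the token from position 8 forward through each operation:
  after op 1 (cut 20): 8 → 20
  after op 2 (cut 15): 20 → 5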